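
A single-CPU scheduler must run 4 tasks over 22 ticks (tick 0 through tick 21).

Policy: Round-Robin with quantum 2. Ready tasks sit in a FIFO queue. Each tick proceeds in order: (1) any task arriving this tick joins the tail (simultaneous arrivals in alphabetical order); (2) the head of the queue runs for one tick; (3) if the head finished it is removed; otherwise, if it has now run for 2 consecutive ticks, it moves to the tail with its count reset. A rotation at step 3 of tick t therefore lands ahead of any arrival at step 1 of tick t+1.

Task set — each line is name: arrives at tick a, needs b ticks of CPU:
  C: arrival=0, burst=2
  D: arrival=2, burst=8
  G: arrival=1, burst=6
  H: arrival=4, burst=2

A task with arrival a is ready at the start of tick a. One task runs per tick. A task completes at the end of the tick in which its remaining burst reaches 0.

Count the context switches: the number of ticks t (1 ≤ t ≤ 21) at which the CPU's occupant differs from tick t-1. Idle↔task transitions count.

context switches = 8

t=0: queue=[C] q_used=0 → run C
t=1: queue=[C,G] q_used=1 → run C
t=2: queue=[G,D] q_used=0 → run G
t=3: queue=[G,D] q_used=1 → run G
t=4: queue=[D,G,H] q_used=0 → run D
t=5: queue=[D,G,H] q_used=1 → run D
t=6: queue=[G,H,D] q_used=0 → run G
t=7: queue=[G,H,D] q_used=1 → run G
t=8: queue=[H,D,G] q_used=0 → run H
t=9: queue=[H,D,G] q_used=1 → run H
t=10: queue=[D,G] q_used=0 → run D
t=11: queue=[D,G] q_used=1 → run D
t=12: queue=[G,D] q_used=0 → run G
t=13: queue=[G,D] q_used=1 → run G
t=14: queue=[D] q_used=0 → run D
t=15: queue=[D] q_used=1 → run D
t=16: queue=[D] q_used=0 → run D
t=17: queue=[D] q_used=1 → run D
t=18: (idle)
t=19: (idle)
t=20: (idle)
t=21: (idle)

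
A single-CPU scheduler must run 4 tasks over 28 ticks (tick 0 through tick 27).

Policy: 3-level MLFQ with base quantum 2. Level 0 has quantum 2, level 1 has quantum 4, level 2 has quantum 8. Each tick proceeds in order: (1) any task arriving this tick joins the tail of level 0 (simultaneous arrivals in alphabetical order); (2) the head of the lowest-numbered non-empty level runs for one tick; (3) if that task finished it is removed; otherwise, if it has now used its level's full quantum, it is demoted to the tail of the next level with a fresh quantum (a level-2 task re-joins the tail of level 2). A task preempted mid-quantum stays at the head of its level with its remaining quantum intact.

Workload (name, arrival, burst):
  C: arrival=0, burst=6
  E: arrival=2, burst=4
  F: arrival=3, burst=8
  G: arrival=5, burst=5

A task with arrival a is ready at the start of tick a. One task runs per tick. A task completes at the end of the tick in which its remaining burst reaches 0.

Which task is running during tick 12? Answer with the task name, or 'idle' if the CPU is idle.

t=0: L0/L1/L2 = C/-/- → run C
t=1: L0/L1/L2 = C/-/- → run C
t=2: L0/L1/L2 = E/C/- → run E
t=3: L0/L1/L2 = EF/C/- → run E
t=4: L0/L1/L2 = F/CE/- → run F
t=5: L0/L1/L2 = FG/CE/- → run F
t=6: L0/L1/L2 = G/CEF/- → run G
t=7: L0/L1/L2 = G/CEF/- → run G
t=8: L0/L1/L2 = -/CEFG/- → run C
t=9: L0/L1/L2 = -/CEFG/- → run C
t=10: L0/L1/L2 = -/CEFG/- → run C
t=11: L0/L1/L2 = -/CEFG/- → run C
t=12: L0/L1/L2 = -/EFG/- → run E
t=13: L0/L1/L2 = -/EFG/- → run E
t=14: L0/L1/L2 = -/FG/- → run F
t=15: L0/L1/L2 = -/FG/- → run F
t=16: L0/L1/L2 = -/FG/- → run F
t=17: L0/L1/L2 = -/FG/- → run F
t=18: L0/L1/L2 = -/G/F → run G
t=19: L0/L1/L2 = -/G/F → run G
t=20: L0/L1/L2 = -/G/F → run G
t=21: L0/L1/L2 = -/-/F → run F
t=22: L0/L1/L2 = -/-/F → run F
t=23: (idle)
t=24: (idle)
t=25: (idle)
t=26: (idle)
t=27: (idle)

running at tick 12 = E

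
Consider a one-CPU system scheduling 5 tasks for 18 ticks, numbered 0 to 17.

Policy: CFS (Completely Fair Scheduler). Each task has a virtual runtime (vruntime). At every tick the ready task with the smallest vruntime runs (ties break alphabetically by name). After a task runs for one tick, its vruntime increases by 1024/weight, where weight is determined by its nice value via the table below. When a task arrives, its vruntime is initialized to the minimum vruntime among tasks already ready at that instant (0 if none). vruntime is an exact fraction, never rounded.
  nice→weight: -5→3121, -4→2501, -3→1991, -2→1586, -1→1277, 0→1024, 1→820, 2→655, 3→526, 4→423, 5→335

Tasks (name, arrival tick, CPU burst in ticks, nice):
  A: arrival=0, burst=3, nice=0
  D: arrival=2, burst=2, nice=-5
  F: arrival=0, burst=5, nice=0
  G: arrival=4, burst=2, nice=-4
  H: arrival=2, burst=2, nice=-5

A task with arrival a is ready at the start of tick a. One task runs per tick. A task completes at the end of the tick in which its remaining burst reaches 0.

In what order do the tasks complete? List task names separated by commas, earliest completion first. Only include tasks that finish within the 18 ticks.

t=0: vr[A=0 F=0] → run A
t=1: vr[A=1 F=0] → run F
t=2: vr[A=1 D=1 F=1 H=1] → run A
t=3: vr[A=2 D=1 F=1 H=1] → run D
t=4: vr[A=2 D=4145/3121 F=1 G=1 H=1] → run F
t=5: vr[A=2 D=4145/3121 F=2 G=1 H=1] → run G
t=6: vr[A=2 D=4145/3121 F=2 G=3525/2501 H=1] → run H
t=7: vr[A=2 D=4145/3121 F=2 G=3525/2501 H=4145/3121] → run D
t=8: vr[A=2 F=2 G=3525/2501 H=4145/3121] → run H
t=9: vr[A=2 F=2 G=3525/2501] → run G
t=10: vr[A=2 F=2] → run A
t=11: vr[F=2] → run F
t=12: vr[F=3] → run F
t=13: vr[F=4] → run F
t=14: (idle)
t=15: (idle)
t=16: (idle)
t=17: (idle)

completion order = D, H, G, A, F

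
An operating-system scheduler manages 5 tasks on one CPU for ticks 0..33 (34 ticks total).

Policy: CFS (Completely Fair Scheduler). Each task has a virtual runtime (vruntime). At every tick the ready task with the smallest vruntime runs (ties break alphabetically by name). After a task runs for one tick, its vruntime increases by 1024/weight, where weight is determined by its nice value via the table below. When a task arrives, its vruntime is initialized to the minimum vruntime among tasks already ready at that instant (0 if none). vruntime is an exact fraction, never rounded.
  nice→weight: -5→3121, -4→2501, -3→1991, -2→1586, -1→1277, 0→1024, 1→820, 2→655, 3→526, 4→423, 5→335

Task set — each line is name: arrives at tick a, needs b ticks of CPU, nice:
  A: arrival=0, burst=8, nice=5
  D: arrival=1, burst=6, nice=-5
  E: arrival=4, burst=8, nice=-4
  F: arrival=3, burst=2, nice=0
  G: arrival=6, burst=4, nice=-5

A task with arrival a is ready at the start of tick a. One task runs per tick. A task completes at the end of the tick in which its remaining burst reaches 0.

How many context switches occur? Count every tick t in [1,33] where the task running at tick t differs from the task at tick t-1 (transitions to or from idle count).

t=0: vr[A=0] → run A
t=1: vr[A=1024/335 D=1024/335] → run A
t=2: vr[A=2048/335 D=1024/335] → run D
t=3: vr[A=2048/335 D=3538944/1045535 F=3538944/1045535] → run D
t=4: vr[A=2048/335 D=3881984/1045535 E=3538944/1045535 F=3538944/1045535] → run E
t=5: vr[A=2048/335 D=3881984/1045535 E=9921526784/2614883035 F=3538944/1045535] → run F
t=6: vr[A=2048/335 D=3881984/1045535 E=9921526784/2614883035 F=4584479/1045535 G=3881984/1045535] → run D
t=7: vr[A=2048/335 D=4225024/1045535 E=9921526784/2614883035 F=4584479/1045535 G=3881984/1045535] → run G
t=8: vr[A=2048/335 D=4225024/1045535 E=9921526784/2614883035 F=4584479/1045535 G=4225024/1045535] → run E
t=9: vr[A=2048/335 D=4225024/1045535 E=10992154624/2614883035 F=4584479/1045535 G=4225024/1045535] → run D
t=10: vr[A=2048/335 D=4568064/1045535 E=10992154624/2614883035 F=4584479/1045535 G=4225024/1045535] → run G
t=11: vr[A=2048/335 D=4568064/1045535 E=10992154624/2614883035 F=4584479/1045535 G=4568064/1045535] → run E
t=12: vr[A=2048/335 D=4568064/1045535 E=12062782464/2614883035 F=4584479/1045535 G=4568064/1045535] → run D
t=13: vr[A=2048/335 D=4911104/1045535 E=12062782464/2614883035 F=4584479/1045535 G=4568064/1045535] → run G
t=14: vr[A=2048/335 D=4911104/1045535 E=12062782464/2614883035 F=4584479/1045535 G=4911104/1045535] → run F
t=15: vr[A=2048/335 D=4911104/1045535 E=12062782464/2614883035 G=4911104/1045535] → run E
t=16: vr[A=2048/335 D=4911104/1045535 E=13133410304/2614883035 G=4911104/1045535] → run D
t=17: vr[A=2048/335 E=13133410304/2614883035 G=4911104/1045535] → run G
t=18: vr[A=2048/335 E=13133410304/2614883035] → run E
t=19: vr[A=2048/335 E=14204038144/2614883035] → run E
t=20: vr[A=2048/335 E=15274665984/2614883035] → run E
t=21: vr[A=2048/335 E=16345293824/2614883035] → run A
t=22: vr[A=3072/335 E=16345293824/2614883035] → run E
t=23: vr[A=3072/335] → run A
t=24: vr[A=4096/335] → run A
t=25: vr[A=1024/67] → run A
t=26: vr[A=6144/335] → run A
t=27: vr[A=7168/335] → run A
t=28: (idle)
t=29: (idle)
t=30: (idle)
t=31: (idle)
t=32: (idle)
t=33: (idle)

context switches = 20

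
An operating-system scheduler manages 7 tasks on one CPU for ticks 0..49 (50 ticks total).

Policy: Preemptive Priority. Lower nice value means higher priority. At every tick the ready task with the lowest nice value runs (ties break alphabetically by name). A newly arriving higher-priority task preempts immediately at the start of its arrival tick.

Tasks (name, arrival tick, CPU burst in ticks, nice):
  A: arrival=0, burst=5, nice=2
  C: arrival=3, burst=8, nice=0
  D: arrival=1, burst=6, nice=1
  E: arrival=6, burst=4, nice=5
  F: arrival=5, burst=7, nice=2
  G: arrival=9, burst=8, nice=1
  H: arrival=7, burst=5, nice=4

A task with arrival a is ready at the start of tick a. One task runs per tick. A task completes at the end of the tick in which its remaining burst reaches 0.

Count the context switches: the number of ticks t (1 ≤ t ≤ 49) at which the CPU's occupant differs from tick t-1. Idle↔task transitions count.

context switches = 9

t=0: ready={A} → run A
t=1: ready={A,D} → run D
t=2: ready={A,D} → run D
t=3: ready={A,C,D} → run C
t=4: ready={A,C,D} → run C
t=5: ready={A,C,D,F} → run C
t=6: ready={A,C,D,E,F} → run C
t=7: ready={A,C,D,E,F,H} → run C
t=8: ready={A,C,D,E,F,H} → run C
t=9: ready={A,C,D,E,F,G,H} → run C
t=10: ready={A,C,D,E,F,G,H} → run C
t=11: ready={A,D,E,F,G,H} → run D
t=12: ready={A,D,E,F,G,H} → run D
t=13: ready={A,D,E,F,G,H} → run D
t=14: ready={A,D,E,F,G,H} → run D
t=15: ready={A,E,F,G,H} → run G
t=16: ready={A,E,F,G,H} → run G
t=17: ready={A,E,F,G,H} → run G
t=18: ready={A,E,F,G,H} → run G
t=19: ready={A,E,F,G,H} → run G
t=20: ready={A,E,F,G,H} → run G
t=21: ready={A,E,F,G,H} → run G
t=22: ready={A,E,F,G,H} → run G
t=23: ready={A,E,F,H} → run A
t=24: ready={A,E,F,H} → run A
t=25: ready={A,E,F,H} → run A
t=26: ready={A,E,F,H} → run A
t=27: ready={E,F,H} → run F
t=28: ready={E,F,H} → run F
t=29: ready={E,F,H} → run F
t=30: ready={E,F,H} → run F
t=31: ready={E,F,H} → run F
t=32: ready={E,F,H} → run F
t=33: ready={E,F,H} → run F
t=34: ready={E,H} → run H
t=35: ready={E,H} → run H
t=36: ready={E,H} → run H
t=37: ready={E,H} → run H
t=38: ready={E,H} → run H
t=39: ready={E} → run E
t=40: ready={E} → run E
t=41: ready={E} → run E
t=42: ready={E} → run E
t=43: (idle)
t=44: (idle)
t=45: (idle)
t=46: (idle)
t=47: (idle)
t=48: (idle)
t=49: (idle)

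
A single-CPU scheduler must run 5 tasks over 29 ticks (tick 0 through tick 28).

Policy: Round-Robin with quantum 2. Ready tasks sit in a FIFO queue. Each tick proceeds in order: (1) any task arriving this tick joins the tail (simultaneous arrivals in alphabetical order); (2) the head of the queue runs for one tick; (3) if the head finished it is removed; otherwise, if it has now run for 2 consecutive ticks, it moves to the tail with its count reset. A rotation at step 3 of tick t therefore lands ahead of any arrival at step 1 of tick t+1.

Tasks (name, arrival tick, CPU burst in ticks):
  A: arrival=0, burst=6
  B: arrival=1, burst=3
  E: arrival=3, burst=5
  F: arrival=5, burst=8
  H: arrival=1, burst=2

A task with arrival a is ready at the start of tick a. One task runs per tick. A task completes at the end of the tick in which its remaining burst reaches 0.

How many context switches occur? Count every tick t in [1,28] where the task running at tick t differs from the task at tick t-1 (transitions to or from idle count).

t=0: queue=[A] q_used=0 → run A
t=1: queue=[A,B,H] q_used=1 → run A
t=2: queue=[B,H,A] q_used=0 → run B
t=3: queue=[B,H,A,E] q_used=1 → run B
t=4: queue=[H,A,E,B] q_used=0 → run H
t=5: queue=[H,A,E,B,F] q_used=1 → run H
t=6: queue=[A,E,B,F] q_used=0 → run A
t=7: queue=[A,E,B,F] q_used=1 → run A
t=8: queue=[E,B,F,A] q_used=0 → run E
t=9: queue=[E,B,F,A] q_used=1 → run E
t=10: queue=[B,F,A,E] q_used=0 → run B
t=11: queue=[F,A,E] q_used=0 → run F
t=12: queue=[F,A,E] q_used=1 → run F
t=13: queue=[A,E,F] q_used=0 → run A
t=14: queue=[A,E,F] q_used=1 → run A
t=15: queue=[E,F] q_used=0 → run E
t=16: queue=[E,F] q_used=1 → run E
t=17: queue=[F,E] q_used=0 → run F
t=18: queue=[F,E] q_used=1 → run F
t=19: queue=[E,F] q_used=0 → run E
t=20: queue=[F] q_used=0 → run F
t=21: queue=[F] q_used=1 → run F
t=22: queue=[F] q_used=0 → run F
t=23: queue=[F] q_used=1 → run F
t=24: (idle)
t=25: (idle)
t=26: (idle)
t=27: (idle)
t=28: (idle)

context switches = 12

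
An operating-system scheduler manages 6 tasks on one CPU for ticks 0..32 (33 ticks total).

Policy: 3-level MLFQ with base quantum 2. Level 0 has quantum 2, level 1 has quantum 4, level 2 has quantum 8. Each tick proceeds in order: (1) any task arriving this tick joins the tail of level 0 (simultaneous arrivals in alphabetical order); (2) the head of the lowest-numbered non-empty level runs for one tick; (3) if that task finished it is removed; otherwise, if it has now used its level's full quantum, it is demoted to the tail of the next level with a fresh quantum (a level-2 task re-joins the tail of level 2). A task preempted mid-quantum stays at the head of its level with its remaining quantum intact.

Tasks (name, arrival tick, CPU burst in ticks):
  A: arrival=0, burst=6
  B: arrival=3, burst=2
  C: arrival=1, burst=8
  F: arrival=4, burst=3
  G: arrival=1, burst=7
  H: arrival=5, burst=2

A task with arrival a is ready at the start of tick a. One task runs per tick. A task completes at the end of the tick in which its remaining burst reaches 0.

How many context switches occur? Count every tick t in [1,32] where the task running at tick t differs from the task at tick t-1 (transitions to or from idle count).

context switches = 12

t=0: L0/L1/L2 = A/-/- → run A
t=1: L0/L1/L2 = ACG/-/- → run A
t=2: L0/L1/L2 = CG/A/- → run C
t=3: L0/L1/L2 = CGB/A/- → run C
t=4: L0/L1/L2 = GBF/AC/- → run G
t=5: L0/L1/L2 = GBFH/AC/- → run G
t=6: L0/L1/L2 = BFH/ACG/- → run B
t=7: L0/L1/L2 = BFH/ACG/- → run B
t=8: L0/L1/L2 = FH/ACG/- → run F
t=9: L0/L1/L2 = FH/ACG/- → run F
t=10: L0/L1/L2 = H/ACGF/- → run H
t=11: L0/L1/L2 = H/ACGF/- → run H
t=12: L0/L1/L2 = -/ACGF/- → run A
t=13: L0/L1/L2 = -/ACGF/- → run A
t=14: L0/L1/L2 = -/ACGF/- → run A
t=15: L0/L1/L2 = -/ACGF/- → run A
t=16: L0/L1/L2 = -/CGF/- → run C
t=17: L0/L1/L2 = -/CGF/- → run C
t=18: L0/L1/L2 = -/CGF/- → run C
t=19: L0/L1/L2 = -/CGF/- → run C
t=20: L0/L1/L2 = -/GF/C → run G
t=21: L0/L1/L2 = -/GF/C → run G
t=22: L0/L1/L2 = -/GF/C → run G
t=23: L0/L1/L2 = -/GF/C → run G
t=24: L0/L1/L2 = -/F/CG → run F
t=25: L0/L1/L2 = -/-/CG → run C
t=26: L0/L1/L2 = -/-/CG → run C
t=27: L0/L1/L2 = -/-/G → run G
t=28: (idle)
t=29: (idle)
t=30: (idle)
t=31: (idle)
t=32: (idle)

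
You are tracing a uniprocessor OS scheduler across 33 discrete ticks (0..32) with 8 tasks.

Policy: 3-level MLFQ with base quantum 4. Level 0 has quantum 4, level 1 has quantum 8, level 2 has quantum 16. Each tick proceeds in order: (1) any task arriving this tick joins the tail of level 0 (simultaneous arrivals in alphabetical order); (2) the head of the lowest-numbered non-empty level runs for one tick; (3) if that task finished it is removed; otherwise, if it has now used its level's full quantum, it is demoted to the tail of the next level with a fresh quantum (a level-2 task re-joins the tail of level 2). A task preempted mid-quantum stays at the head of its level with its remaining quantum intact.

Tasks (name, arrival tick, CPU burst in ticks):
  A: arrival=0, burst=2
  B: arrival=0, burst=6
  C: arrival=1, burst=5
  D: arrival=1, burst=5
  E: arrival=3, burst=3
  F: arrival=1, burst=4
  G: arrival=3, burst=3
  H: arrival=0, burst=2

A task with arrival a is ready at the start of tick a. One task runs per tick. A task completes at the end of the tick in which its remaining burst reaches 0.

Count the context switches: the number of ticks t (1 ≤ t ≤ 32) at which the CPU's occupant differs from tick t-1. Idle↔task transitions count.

context switches = 11

t=0: L0/L1/L2 = ABH/-/- → run A
t=1: L0/L1/L2 = ABHCDF/-/- → run A
t=2: L0/L1/L2 = BHCDF/-/- → run B
t=3: L0/L1/L2 = BHCDFEG/-/- → run B
t=4: L0/L1/L2 = BHCDFEG/-/- → run B
t=5: L0/L1/L2 = BHCDFEG/-/- → run B
t=6: L0/L1/L2 = HCDFEG/B/- → run H
t=7: L0/L1/L2 = HCDFEG/B/- → run H
t=8: L0/L1/L2 = CDFEG/B/- → run C
t=9: L0/L1/L2 = CDFEG/B/- → run C
t=10: L0/L1/L2 = CDFEG/B/- → run C
t=11: L0/L1/L2 = CDFEG/B/- → run C
t=12: L0/L1/L2 = DFEG/BC/- → run D
t=13: L0/L1/L2 = DFEG/BC/- → run D
t=14: L0/L1/L2 = DFEG/BC/- → run D
t=15: L0/L1/L2 = DFEG/BC/- → run D
t=16: L0/L1/L2 = FEG/BCD/- → run F
t=17: L0/L1/L2 = FEG/BCD/- → run F
t=18: L0/L1/L2 = FEG/BCD/- → run F
t=19: L0/L1/L2 = FEG/BCD/- → run F
t=20: L0/L1/L2 = EG/BCD/- → run E
t=21: L0/L1/L2 = EG/BCD/- → run E
t=22: L0/L1/L2 = EG/BCD/- → run E
t=23: L0/L1/L2 = G/BCD/- → run G
t=24: L0/L1/L2 = G/BCD/- → run G
t=25: L0/L1/L2 = G/BCD/- → run G
t=26: L0/L1/L2 = -/BCD/- → run B
t=27: L0/L1/L2 = -/BCD/- → run B
t=28: L0/L1/L2 = -/CD/- → run C
t=29: L0/L1/L2 = -/D/- → run D
t=30: (idle)
t=31: (idle)
t=32: (idle)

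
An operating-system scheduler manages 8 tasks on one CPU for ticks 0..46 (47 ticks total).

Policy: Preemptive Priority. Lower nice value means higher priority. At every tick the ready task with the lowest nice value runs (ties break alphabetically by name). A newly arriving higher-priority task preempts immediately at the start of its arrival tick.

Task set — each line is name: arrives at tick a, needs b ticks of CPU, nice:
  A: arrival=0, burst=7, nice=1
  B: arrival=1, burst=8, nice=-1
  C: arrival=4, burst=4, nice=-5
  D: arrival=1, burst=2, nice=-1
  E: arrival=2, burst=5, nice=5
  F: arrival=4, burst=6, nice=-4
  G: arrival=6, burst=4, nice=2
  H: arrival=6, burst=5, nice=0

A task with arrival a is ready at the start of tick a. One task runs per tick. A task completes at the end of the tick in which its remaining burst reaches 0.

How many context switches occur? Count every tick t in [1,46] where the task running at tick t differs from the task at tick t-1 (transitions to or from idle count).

t=0: ready={A} → run A
t=1: ready={A,B,D} → run B
t=2: ready={A,B,D,E} → run B
t=3: ready={A,B,D,E} → run B
t=4: ready={A,B,C,D,E,F} → run C
t=5: ready={A,B,C,D,E,F} → run C
t=6: ready={A,B,C,D,E,F,G,H} → run C
t=7: ready={A,B,C,D,E,F,G,H} → run C
t=8: ready={A,B,D,E,F,G,H} → run F
t=9: ready={A,B,D,E,F,G,H} → run F
t=10: ready={A,B,D,E,F,G,H} → run F
t=11: ready={A,B,D,E,F,G,H} → run F
t=12: ready={A,B,D,E,F,G,H} → run F
t=13: ready={A,B,D,E,F,G,H} → run F
t=14: ready={A,B,D,E,G,H} → run B
t=15: ready={A,B,D,E,G,H} → run B
t=16: ready={A,B,D,E,G,H} → run B
t=17: ready={A,B,D,E,G,H} → run B
t=18: ready={A,B,D,E,G,H} → run B
t=19: ready={A,D,E,G,H} → run D
t=20: ready={A,D,E,G,H} → run D
t=21: ready={A,E,G,H} → run H
t=22: ready={A,E,G,H} → run H
t=23: ready={A,E,G,H} → run H
t=24: ready={A,E,G,H} → run H
t=25: ready={A,E,G,H} → run H
t=26: ready={A,E,G} → run A
t=27: ready={A,E,G} → run A
t=28: ready={A,E,G} → run A
t=29: ready={A,E,G} → run A
t=30: ready={A,E,G} → run A
t=31: ready={A,E,G} → run A
t=32: ready={E,G} → run G
t=33: ready={E,G} → run G
t=34: ready={E,G} → run G
t=35: ready={E,G} → run G
t=36: ready={E} → run E
t=37: ready={E} → run E
t=38: ready={E} → run E
t=39: ready={E} → run E
t=40: ready={E} → run E
t=41: (idle)
t=42: (idle)
t=43: (idle)
t=44: (idle)
t=45: (idle)
t=46: (idle)

context switches = 10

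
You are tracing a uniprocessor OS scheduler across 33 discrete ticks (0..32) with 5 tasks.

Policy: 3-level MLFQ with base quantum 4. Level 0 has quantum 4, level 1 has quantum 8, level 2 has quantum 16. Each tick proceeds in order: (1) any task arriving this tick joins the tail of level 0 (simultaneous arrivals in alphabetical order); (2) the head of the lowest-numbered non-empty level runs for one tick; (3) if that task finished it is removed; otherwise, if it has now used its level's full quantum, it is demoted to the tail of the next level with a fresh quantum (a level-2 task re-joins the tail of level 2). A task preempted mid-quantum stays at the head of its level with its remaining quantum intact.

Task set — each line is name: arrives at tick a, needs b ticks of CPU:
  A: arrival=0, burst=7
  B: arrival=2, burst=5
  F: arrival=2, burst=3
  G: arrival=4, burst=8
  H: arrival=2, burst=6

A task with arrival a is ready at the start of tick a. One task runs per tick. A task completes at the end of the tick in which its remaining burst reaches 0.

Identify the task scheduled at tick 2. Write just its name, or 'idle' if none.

t=0: L0/L1/L2 = A/-/- → run A
t=1: L0/L1/L2 = A/-/- → run A
t=2: L0/L1/L2 = ABFH/-/- → run A
t=3: L0/L1/L2 = ABFH/-/- → run A
t=4: L0/L1/L2 = BFHG/A/- → run B
t=5: L0/L1/L2 = BFHG/A/- → run B
t=6: L0/L1/L2 = BFHG/A/- → run B
t=7: L0/L1/L2 = BFHG/A/- → run B
t=8: L0/L1/L2 = FHG/AB/- → run F
t=9: L0/L1/L2 = FHG/AB/- → run F
t=10: L0/L1/L2 = FHG/AB/- → run F
t=11: L0/L1/L2 = HG/AB/- → run H
t=12: L0/L1/L2 = HG/AB/- → run H
t=13: L0/L1/L2 = HG/AB/- → run H
t=14: L0/L1/L2 = HG/AB/- → run H
t=15: L0/L1/L2 = G/ABH/- → run G
t=16: L0/L1/L2 = G/ABH/- → run G
t=17: L0/L1/L2 = G/ABH/- → run G
t=18: L0/L1/L2 = G/ABH/- → run G
t=19: L0/L1/L2 = -/ABHG/- → run A
t=20: L0/L1/L2 = -/ABHG/- → run A
t=21: L0/L1/L2 = -/ABHG/- → run A
t=22: L0/L1/L2 = -/BHG/- → run B
t=23: L0/L1/L2 = -/HG/- → run H
t=24: L0/L1/L2 = -/HG/- → run H
t=25: L0/L1/L2 = -/G/- → run G
t=26: L0/L1/L2 = -/G/- → run G
t=27: L0/L1/L2 = -/G/- → run G
t=28: L0/L1/L2 = -/G/- → run G
t=29: (idle)
t=30: (idle)
t=31: (idle)
t=32: (idle)

running at tick 2 = A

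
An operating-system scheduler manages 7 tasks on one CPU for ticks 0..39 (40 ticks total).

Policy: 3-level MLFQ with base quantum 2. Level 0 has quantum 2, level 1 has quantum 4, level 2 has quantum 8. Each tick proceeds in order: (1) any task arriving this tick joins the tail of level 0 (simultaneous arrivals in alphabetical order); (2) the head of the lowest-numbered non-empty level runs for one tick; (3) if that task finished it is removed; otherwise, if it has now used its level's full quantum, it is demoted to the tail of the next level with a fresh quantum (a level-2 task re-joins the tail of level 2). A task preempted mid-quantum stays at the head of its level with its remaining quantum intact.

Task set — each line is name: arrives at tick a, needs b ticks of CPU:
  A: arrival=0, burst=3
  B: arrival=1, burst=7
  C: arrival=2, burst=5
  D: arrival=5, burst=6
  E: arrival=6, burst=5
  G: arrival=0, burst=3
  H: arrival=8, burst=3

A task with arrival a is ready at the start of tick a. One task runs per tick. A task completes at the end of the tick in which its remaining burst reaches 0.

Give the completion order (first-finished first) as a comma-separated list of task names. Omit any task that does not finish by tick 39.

completion order = A, G, C, D, E, H, B

t=0: L0/L1/L2 = AG/-/- → run A
t=1: L0/L1/L2 = AGB/-/- → run A
t=2: L0/L1/L2 = GBC/A/- → run G
t=3: L0/L1/L2 = GBC/A/- → run G
t=4: L0/L1/L2 = BC/AG/- → run B
t=5: L0/L1/L2 = BCD/AG/- → run B
t=6: L0/L1/L2 = CDE/AGB/- → run C
t=7: L0/L1/L2 = CDE/AGB/- → run C
t=8: L0/L1/L2 = DEH/AGBC/- → run D
t=9: L0/L1/L2 = DEH/AGBC/- → run D
t=10: L0/L1/L2 = EH/AGBCD/- → run E
t=11: L0/L1/L2 = EH/AGBCD/- → run E
t=12: L0/L1/L2 = H/AGBCDE/- → run H
t=13: L0/L1/L2 = H/AGBCDE/- → run H
t=14: L0/L1/L2 = -/AGBCDEH/- → run A
t=15: L0/L1/L2 = -/GBCDEH/- → run G
t=16: L0/L1/L2 = -/BCDEH/- → run B
t=17: L0/L1/L2 = -/BCDEH/- → run B
t=18: L0/L1/L2 = -/BCDEH/- → run B
t=19: L0/L1/L2 = -/BCDEH/- → run B
t=20: L0/L1/L2 = -/CDEH/B → run C
t=21: L0/L1/L2 = -/CDEH/B → run C
t=22: L0/L1/L2 = -/CDEH/B → run C
t=23: L0/L1/L2 = -/DEH/B → run D
t=24: L0/L1/L2 = -/DEH/B → run D
t=25: L0/L1/L2 = -/DEH/B → run D
t=26: L0/L1/L2 = -/DEH/B → run D
t=27: L0/L1/L2 = -/EH/B → run E
t=28: L0/L1/L2 = -/EH/B → run E
t=29: L0/L1/L2 = -/EH/B → run E
t=30: L0/L1/L2 = -/H/B → run H
t=31: L0/L1/L2 = -/-/B → run B
t=32: (idle)
t=33: (idle)
t=34: (idle)
t=35: (idle)
t=36: (idle)
t=37: (idle)
t=38: (idle)
t=39: (idle)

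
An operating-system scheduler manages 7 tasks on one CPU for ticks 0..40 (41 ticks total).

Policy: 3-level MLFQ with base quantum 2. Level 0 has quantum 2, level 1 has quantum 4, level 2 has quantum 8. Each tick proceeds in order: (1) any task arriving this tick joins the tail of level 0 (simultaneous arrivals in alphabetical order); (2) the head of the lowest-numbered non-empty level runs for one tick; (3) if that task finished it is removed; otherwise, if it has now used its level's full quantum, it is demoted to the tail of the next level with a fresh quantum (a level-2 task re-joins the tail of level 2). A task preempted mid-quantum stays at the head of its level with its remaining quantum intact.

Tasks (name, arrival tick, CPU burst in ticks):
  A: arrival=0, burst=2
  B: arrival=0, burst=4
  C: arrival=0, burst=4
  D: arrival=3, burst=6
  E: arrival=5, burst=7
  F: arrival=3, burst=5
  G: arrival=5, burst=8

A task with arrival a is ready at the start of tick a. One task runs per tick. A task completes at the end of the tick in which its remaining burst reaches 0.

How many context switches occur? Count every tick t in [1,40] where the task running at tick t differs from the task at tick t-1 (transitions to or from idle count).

context switches = 15

t=0: L0/L1/L2 = ABC/-/- → run A
t=1: L0/L1/L2 = ABC/-/- → run A
t=2: L0/L1/L2 = BC/-/- → run B
t=3: L0/L1/L2 = BCDF/-/- → run B
t=4: L0/L1/L2 = CDF/B/- → run C
t=5: L0/L1/L2 = CDFEG/B/- → run C
t=6: L0/L1/L2 = DFEG/BC/- → run D
t=7: L0/L1/L2 = DFEG/BC/- → run D
t=8: L0/L1/L2 = FEG/BCD/- → run F
t=9: L0/L1/L2 = FEG/BCD/- → run F
t=10: L0/L1/L2 = EG/BCDF/- → run E
t=11: L0/L1/L2 = EG/BCDF/- → run E
t=12: L0/L1/L2 = G/BCDFE/- → run G
t=13: L0/L1/L2 = G/BCDFE/- → run G
t=14: L0/L1/L2 = -/BCDFEG/- → run B
t=15: L0/L1/L2 = -/BCDFEG/- → run B
t=16: L0/L1/L2 = -/CDFEG/- → run C
t=17: L0/L1/L2 = -/CDFEG/- → run C
t=18: L0/L1/L2 = -/DFEG/- → run D
t=19: L0/L1/L2 = -/DFEG/- → run D
t=20: L0/L1/L2 = -/DFEG/- → run D
t=21: L0/L1/L2 = -/DFEG/- → run D
t=22: L0/L1/L2 = -/FEG/- → run F
t=23: L0/L1/L2 = -/FEG/- → run F
t=24: L0/L1/L2 = -/FEG/- → run F
t=25: L0/L1/L2 = -/EG/- → run E
t=26: L0/L1/L2 = -/EG/- → run E
t=27: L0/L1/L2 = -/EG/- → run E
t=28: L0/L1/L2 = -/EG/- → run E
t=29: L0/L1/L2 = -/G/E → run G
t=30: L0/L1/L2 = -/G/E → run G
t=31: L0/L1/L2 = -/G/E → run G
t=32: L0/L1/L2 = -/G/E → run G
t=33: L0/L1/L2 = -/-/EG → run E
t=34: L0/L1/L2 = -/-/G → run G
t=35: L0/L1/L2 = -/-/G → run G
t=36: (idle)
t=37: (idle)
t=38: (idle)
t=39: (idle)
t=40: (idle)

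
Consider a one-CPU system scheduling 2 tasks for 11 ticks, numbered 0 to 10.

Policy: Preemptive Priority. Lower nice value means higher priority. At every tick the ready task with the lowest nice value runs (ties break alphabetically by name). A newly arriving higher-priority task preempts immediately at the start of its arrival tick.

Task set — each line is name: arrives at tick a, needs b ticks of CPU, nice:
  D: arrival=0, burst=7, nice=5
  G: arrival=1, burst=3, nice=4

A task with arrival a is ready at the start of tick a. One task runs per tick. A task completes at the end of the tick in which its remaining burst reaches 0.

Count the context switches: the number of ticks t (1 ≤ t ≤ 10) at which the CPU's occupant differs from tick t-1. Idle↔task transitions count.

t=0: ready={D} → run D
t=1: ready={D,G} → run G
t=2: ready={D,G} → run G
t=3: ready={D,G} → run G
t=4: ready={D} → run D
t=5: ready={D} → run D
t=6: ready={D} → run D
t=7: ready={D} → run D
t=8: ready={D} → run D
t=9: ready={D} → run D
t=10: (idle)

context switches = 3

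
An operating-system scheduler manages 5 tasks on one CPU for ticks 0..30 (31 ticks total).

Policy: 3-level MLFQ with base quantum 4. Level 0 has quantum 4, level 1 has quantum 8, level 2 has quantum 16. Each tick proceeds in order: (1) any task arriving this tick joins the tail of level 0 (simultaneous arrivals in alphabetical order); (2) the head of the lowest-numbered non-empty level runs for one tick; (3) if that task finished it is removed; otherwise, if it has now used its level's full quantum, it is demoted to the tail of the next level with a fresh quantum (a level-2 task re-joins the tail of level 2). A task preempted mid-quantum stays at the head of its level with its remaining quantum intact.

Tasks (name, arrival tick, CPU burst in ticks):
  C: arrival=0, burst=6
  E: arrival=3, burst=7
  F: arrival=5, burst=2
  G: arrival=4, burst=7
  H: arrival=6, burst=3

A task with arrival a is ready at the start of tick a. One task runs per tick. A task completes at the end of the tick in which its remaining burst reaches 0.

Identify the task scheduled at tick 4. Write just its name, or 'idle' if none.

running at tick 4 = E

t=0: L0/L1/L2 = C/-/- → run C
t=1: L0/L1/L2 = C/-/- → run C
t=2: L0/L1/L2 = C/-/- → run C
t=3: L0/L1/L2 = CE/-/- → run C
t=4: L0/L1/L2 = EG/C/- → run E
t=5: L0/L1/L2 = EGF/C/- → run E
t=6: L0/L1/L2 = EGFH/C/- → run E
t=7: L0/L1/L2 = EGFH/C/- → run E
t=8: L0/L1/L2 = GFH/CE/- → run G
t=9: L0/L1/L2 = GFH/CE/- → run G
t=10: L0/L1/L2 = GFH/CE/- → run G
t=11: L0/L1/L2 = GFH/CE/- → run G
t=12: L0/L1/L2 = FH/CEG/- → run F
t=13: L0/L1/L2 = FH/CEG/- → run F
t=14: L0/L1/L2 = H/CEG/- → run H
t=15: L0/L1/L2 = H/CEG/- → run H
t=16: L0/L1/L2 = H/CEG/- → run H
t=17: L0/L1/L2 = -/CEG/- → run C
t=18: L0/L1/L2 = -/CEG/- → run C
t=19: L0/L1/L2 = -/EG/- → run E
t=20: L0/L1/L2 = -/EG/- → run E
t=21: L0/L1/L2 = -/EG/- → run E
t=22: L0/L1/L2 = -/G/- → run G
t=23: L0/L1/L2 = -/G/- → run G
t=24: L0/L1/L2 = -/G/- → run G
t=25: (idle)
t=26: (idle)
t=27: (idle)
t=28: (idle)
t=29: (idle)
t=30: (idle)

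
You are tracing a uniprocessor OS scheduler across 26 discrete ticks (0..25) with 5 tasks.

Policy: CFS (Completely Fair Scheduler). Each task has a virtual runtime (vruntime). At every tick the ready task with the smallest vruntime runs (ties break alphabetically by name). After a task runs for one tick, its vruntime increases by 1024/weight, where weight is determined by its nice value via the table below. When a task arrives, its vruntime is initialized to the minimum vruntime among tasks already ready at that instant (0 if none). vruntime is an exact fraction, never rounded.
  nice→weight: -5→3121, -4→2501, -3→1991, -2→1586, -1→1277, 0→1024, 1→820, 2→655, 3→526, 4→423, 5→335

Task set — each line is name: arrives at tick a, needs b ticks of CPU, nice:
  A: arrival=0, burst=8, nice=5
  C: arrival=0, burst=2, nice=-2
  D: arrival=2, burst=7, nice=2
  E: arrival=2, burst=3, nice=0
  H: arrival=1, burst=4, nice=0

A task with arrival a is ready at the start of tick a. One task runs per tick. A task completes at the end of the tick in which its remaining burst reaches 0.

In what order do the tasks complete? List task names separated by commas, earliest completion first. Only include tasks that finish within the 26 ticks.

completion order = C, E, H, D, A

t=0: vr[A=0 C=0] → run A
t=1: vr[A=1024/335 C=0 H=0] → run C
t=2: vr[A=1024/335 C=512/793 D=0 E=0 H=0] → run D
t=3: vr[A=1024/335 C=512/793 D=1024/655 E=0 H=0] → run E
t=4: vr[A=1024/335 C=512/793 D=1024/655 E=1 H=0] → run H
t=5: vr[A=1024/335 C=512/793 D=1024/655 E=1 H=1] → run C
t=6: vr[A=1024/335 D=1024/655 E=1 H=1] → run E
t=7: vr[A=1024/335 D=1024/655 E=2 H=1] → run H
t=8: vr[A=1024/335 D=1024/655 E=2 H=2] → run D
t=9: vr[A=1024/335 D=2048/655 E=2 H=2] → run E
t=10: vr[A=1024/335 D=2048/655 H=2] → run H
t=11: vr[A=1024/335 D=2048/655 H=3] → run H
t=12: vr[A=1024/335 D=2048/655] → run A
t=13: vr[A=2048/335 D=2048/655] → run D
t=14: vr[A=2048/335 D=3072/655] → run D
t=15: vr[A=2048/335 D=4096/655] → run A
t=16: vr[A=3072/335 D=4096/655] → run D
t=17: vr[A=3072/335 D=1024/131] → run D
t=18: vr[A=3072/335 D=6144/655] → run A
t=19: vr[A=4096/335 D=6144/655] → run D
t=20: vr[A=4096/335] → run A
t=21: vr[A=1024/67] → run A
t=22: vr[A=6144/335] → run A
t=23: vr[A=7168/335] → run A
t=24: (idle)
t=25: (idle)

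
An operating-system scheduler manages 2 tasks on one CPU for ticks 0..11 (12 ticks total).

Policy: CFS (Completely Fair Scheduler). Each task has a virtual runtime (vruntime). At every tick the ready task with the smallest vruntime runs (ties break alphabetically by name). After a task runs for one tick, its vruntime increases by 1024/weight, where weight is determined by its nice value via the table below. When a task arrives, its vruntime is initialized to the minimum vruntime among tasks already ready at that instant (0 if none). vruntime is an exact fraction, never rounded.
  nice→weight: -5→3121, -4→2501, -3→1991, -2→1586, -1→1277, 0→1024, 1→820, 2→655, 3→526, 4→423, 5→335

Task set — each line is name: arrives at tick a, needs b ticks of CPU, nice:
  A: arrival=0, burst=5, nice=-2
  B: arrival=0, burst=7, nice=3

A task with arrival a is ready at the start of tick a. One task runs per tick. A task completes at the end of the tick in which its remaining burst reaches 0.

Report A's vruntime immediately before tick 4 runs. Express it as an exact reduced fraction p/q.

vruntime(A, start of tick 4) = 1536/793

t=0: vr[A=0 B=0] → run A
t=1: vr[A=512/793 B=0] → run B
t=2: vr[A=512/793 B=512/263] → run A
t=3: vr[A=1024/793 B=512/263] → run A
t=4: vr[A=1536/793 B=512/263] → run A
t=5: vr[A=2048/793 B=512/263] → run B
t=6: vr[A=2048/793 B=1024/263] → run A
t=7: vr[B=1024/263] → run B
t=8: vr[B=1536/263] → run B
t=9: vr[B=2048/263] → run B
t=10: vr[B=2560/263] → run B
t=11: vr[B=3072/263] → run B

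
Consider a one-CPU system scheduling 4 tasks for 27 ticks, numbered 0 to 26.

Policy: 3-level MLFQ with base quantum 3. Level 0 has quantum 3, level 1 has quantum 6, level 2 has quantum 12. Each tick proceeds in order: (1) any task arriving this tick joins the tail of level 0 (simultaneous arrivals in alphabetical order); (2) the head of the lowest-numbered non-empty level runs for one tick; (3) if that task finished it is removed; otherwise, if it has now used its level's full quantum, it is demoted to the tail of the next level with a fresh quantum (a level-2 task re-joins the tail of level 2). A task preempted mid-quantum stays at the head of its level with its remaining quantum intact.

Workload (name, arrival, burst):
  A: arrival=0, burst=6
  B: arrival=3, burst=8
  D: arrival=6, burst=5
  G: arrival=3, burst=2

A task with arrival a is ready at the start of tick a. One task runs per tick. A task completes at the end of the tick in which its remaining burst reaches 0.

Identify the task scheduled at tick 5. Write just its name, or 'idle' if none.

running at tick 5 = B

t=0: L0/L1/L2 = A/-/- → run A
t=1: L0/L1/L2 = A/-/- → run A
t=2: L0/L1/L2 = A/-/- → run A
t=3: L0/L1/L2 = BG/A/- → run B
t=4: L0/L1/L2 = BG/A/- → run B
t=5: L0/L1/L2 = BG/A/- → run B
t=6: L0/L1/L2 = GD/AB/- → run G
t=7: L0/L1/L2 = GD/AB/- → run G
t=8: L0/L1/L2 = D/AB/- → run D
t=9: L0/L1/L2 = D/AB/- → run D
t=10: L0/L1/L2 = D/AB/- → run D
t=11: L0/L1/L2 = -/ABD/- → run A
t=12: L0/L1/L2 = -/ABD/- → run A
t=13: L0/L1/L2 = -/ABD/- → run A
t=14: L0/L1/L2 = -/BD/- → run B
t=15: L0/L1/L2 = -/BD/- → run B
t=16: L0/L1/L2 = -/BD/- → run B
t=17: L0/L1/L2 = -/BD/- → run B
t=18: L0/L1/L2 = -/BD/- → run B
t=19: L0/L1/L2 = -/D/- → run D
t=20: L0/L1/L2 = -/D/- → run D
t=21: (idle)
t=22: (idle)
t=23: (idle)
t=24: (idle)
t=25: (idle)
t=26: (idle)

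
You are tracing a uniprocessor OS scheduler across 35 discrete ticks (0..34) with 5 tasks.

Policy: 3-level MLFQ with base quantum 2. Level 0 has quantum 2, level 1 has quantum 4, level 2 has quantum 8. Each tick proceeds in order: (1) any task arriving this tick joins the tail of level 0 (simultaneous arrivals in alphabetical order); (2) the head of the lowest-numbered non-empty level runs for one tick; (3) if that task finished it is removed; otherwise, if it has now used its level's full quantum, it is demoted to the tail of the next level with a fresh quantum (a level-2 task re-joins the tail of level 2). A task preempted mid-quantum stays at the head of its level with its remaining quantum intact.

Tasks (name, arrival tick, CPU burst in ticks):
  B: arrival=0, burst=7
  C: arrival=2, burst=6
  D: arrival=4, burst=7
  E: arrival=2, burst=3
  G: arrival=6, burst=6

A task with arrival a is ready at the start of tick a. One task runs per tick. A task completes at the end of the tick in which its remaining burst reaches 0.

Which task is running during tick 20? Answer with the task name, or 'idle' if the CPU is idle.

t=0: L0/L1/L2 = B/-/- → run B
t=1: L0/L1/L2 = B/-/- → run B
t=2: L0/L1/L2 = CE/B/- → run C
t=3: L0/L1/L2 = CE/B/- → run C
t=4: L0/L1/L2 = ED/BC/- → run E
t=5: L0/L1/L2 = ED/BC/- → run E
t=6: L0/L1/L2 = DG/BCE/- → run D
t=7: L0/L1/L2 = DG/BCE/- → run D
t=8: L0/L1/L2 = G/BCED/- → run G
t=9: L0/L1/L2 = G/BCED/- → run G
t=10: L0/L1/L2 = -/BCEDG/- → run B
t=11: L0/L1/L2 = -/BCEDG/- → run B
t=12: L0/L1/L2 = -/BCEDG/- → run B
t=13: L0/L1/L2 = -/BCEDG/- → run B
t=14: L0/L1/L2 = -/CEDG/B → run C
t=15: L0/L1/L2 = -/CEDG/B → run C
t=16: L0/L1/L2 = -/CEDG/B → run C
t=17: L0/L1/L2 = -/CEDG/B → run C
t=18: L0/L1/L2 = -/EDG/B → run E
t=19: L0/L1/L2 = -/DG/B → run D
t=20: L0/L1/L2 = -/DG/B → run D
t=21: L0/L1/L2 = -/DG/B → run D
t=22: L0/L1/L2 = -/DG/B → run D
t=23: L0/L1/L2 = -/G/BD → run G
t=24: L0/L1/L2 = -/G/BD → run G
t=25: L0/L1/L2 = -/G/BD → run G
t=26: L0/L1/L2 = -/G/BD → run G
t=27: L0/L1/L2 = -/-/BD → run B
t=28: L0/L1/L2 = -/-/D → run D
t=29: (idle)
t=30: (idle)
t=31: (idle)
t=32: (idle)
t=33: (idle)
t=34: (idle)

running at tick 20 = D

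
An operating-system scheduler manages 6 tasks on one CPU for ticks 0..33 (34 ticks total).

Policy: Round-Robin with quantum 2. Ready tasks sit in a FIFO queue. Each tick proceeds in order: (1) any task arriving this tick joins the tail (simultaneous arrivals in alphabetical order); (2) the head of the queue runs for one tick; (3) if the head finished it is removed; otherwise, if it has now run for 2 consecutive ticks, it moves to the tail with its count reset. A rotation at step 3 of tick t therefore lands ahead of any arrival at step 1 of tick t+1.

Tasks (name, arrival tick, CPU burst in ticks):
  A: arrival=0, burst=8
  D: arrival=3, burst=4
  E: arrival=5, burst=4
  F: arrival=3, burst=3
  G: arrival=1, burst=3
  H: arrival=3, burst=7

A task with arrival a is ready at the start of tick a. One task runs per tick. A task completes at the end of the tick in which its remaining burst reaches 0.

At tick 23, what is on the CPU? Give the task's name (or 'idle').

t=0: queue=[A] q_used=0 → run A
t=1: queue=[A,G] q_used=1 → run A
t=2: queue=[G,A] q_used=0 → run G
t=3: queue=[G,A,D,F,H] q_used=1 → run G
t=4: queue=[A,D,F,H,G] q_used=0 → run A
t=5: queue=[A,D,F,H,G,E] q_used=1 → run A
t=6: queue=[D,F,H,G,E,A] q_used=0 → run D
t=7: queue=[D,F,H,G,E,A] q_used=1 → run D
t=8: queue=[F,H,G,E,A,D] q_used=0 → run F
t=9: queue=[F,H,G,E,A,D] q_used=1 → run F
t=10: queue=[H,G,E,A,D,F] q_used=0 → run H
t=11: queue=[H,G,E,A,D,F] q_used=1 → run H
t=12: queue=[G,E,A,D,F,H] q_used=0 → run G
t=13: queue=[E,A,D,F,H] q_used=0 → run E
t=14: queue=[E,A,D,F,H] q_used=1 → run E
t=15: queue=[A,D,F,H,E] q_used=0 → run A
t=16: queue=[A,D,F,H,E] q_used=1 → run A
t=17: queue=[D,F,H,E,A] q_used=0 → run D
t=18: queue=[D,F,H,E,A] q_used=1 → run D
t=19: queue=[F,H,E,A] q_used=0 → run F
t=20: queue=[H,E,A] q_used=0 → run H
t=21: queue=[H,E,A] q_used=1 → run H
t=22: queue=[E,A,H] q_used=0 → run E
t=23: queue=[E,A,H] q_used=1 → run E
t=24: queue=[A,H] q_used=0 → run A
t=25: queue=[A,H] q_used=1 → run A
t=26: queue=[H] q_used=0 → run H
t=27: queue=[H] q_used=1 → run H
t=28: queue=[H] q_used=0 → run H
t=29: (idle)
t=30: (idle)
t=31: (idle)
t=32: (idle)
t=33: (idle)

running at tick 23 = E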